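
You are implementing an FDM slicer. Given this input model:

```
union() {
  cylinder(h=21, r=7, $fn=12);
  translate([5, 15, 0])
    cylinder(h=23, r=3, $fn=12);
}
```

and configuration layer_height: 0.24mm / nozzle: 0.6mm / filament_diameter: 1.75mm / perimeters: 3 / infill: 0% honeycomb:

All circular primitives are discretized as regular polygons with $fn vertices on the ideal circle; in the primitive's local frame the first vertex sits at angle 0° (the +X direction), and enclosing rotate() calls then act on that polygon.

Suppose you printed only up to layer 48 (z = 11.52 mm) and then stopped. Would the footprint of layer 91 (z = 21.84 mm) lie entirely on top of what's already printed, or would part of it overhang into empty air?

Compare the two slices. At z = 11.52: the r=7 cylinder contributes a regular 12-gon of circumradius 7 (area = (12/2)·7.000²·sin(360°/12) = 147.00 mm²); the cylinder at (5, 15): section is a regular 12-gon, circumradius r=3 (area = (12/2)·3.000²·sin(360°/12) = 27.00 mm²); Taking the union: the 2 present regions are separate (no shared area or edge), so areas and boundary lengths simply add and each stays a separate island — area = 174.00 mm². At z = 21.84: the cylinder is absent (z outside [0, 21]); the r=3 cylinder at (5, 15) gives a regular 12-gon of circumradius 3 (constant along its height) (area = (12/2)·3.000²·sin(360°/12) = 27.00 mm²); Merging all regions: only the r=3 cylinder at (5, 15) is present, so the union is just that shape — area = 27.00 mm². Checking containment: the cross-section at z = 21.84 is a subset of the cross-section at z = 11.52.

entirely on top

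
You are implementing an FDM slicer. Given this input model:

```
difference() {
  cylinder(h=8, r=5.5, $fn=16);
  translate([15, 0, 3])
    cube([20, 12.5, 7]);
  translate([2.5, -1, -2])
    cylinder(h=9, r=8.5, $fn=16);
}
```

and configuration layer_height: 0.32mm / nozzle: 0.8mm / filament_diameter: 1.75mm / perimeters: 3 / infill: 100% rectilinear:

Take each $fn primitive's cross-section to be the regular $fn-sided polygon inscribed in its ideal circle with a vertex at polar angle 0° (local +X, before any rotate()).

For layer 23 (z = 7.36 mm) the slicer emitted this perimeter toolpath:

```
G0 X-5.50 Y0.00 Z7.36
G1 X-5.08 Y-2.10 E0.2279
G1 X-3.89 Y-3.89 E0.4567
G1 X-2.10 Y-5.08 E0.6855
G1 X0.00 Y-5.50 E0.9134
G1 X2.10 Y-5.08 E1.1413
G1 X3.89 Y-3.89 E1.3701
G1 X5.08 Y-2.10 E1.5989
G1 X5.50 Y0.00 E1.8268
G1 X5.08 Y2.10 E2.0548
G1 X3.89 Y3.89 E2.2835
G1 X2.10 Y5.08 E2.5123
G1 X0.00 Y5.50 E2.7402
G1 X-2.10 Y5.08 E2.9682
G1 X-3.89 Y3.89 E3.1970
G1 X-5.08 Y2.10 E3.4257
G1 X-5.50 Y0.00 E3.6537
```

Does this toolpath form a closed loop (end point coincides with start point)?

yes

Start point (G0): (-5.50, 0.00). End point (last G1): the path returns to the start — closed.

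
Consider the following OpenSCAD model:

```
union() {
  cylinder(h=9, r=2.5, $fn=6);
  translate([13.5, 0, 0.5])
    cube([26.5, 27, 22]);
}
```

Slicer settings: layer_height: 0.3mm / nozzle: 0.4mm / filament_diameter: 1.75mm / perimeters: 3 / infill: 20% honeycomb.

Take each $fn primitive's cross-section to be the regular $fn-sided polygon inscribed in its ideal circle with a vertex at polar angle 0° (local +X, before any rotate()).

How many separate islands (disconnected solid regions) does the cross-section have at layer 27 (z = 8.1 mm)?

2

At z = 8.1 mm: the r=2.5 cylinder gives a regular 6-gon of circumradius 2.5 (constant along its height); the cube at (13.5, 0) is present — its section is the full 26.5×27 rectangle; Merging all regions: the 2 present regions are separate (no shared area or edge), so areas and boundary lengths simply add and each stays a separate island — 2 connected regions. Overall, the cross-section has 2 separate islands. Island count = 2.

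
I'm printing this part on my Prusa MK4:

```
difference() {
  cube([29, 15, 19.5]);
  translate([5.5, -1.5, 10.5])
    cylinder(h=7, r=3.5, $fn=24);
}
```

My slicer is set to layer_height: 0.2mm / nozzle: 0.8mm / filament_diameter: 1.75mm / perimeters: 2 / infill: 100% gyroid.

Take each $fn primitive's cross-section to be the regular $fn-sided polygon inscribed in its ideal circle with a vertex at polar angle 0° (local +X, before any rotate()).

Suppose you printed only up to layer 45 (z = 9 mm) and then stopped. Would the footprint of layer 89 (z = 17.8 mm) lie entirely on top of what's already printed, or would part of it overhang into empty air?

Compare the two slices. At z = 9: the cube is present — its section is the full 29×15 rectangle (area 435.00 mm²); the cylinder at (5.5, -1.5) does not reach this height (z outside [10.5, 17.5]); Subtracting the remaining from the first: none of the subtracted shapes is present at this height, so the 29×15 cube is unchanged — area = 435.00 mm². At z = 17.8: the 29×15 cube contributes its full rectangle (area 435.00 mm²); the cylinder at (5.5, -1.5) is absent (z outside [10.5, 17.5]); After the difference (first − rest): none of the subtracted shapes is present at this height, so the 29×15 cube is unchanged — area = 435.00 mm². Checking containment: the cross-section at z = 17.8 is a subset of the cross-section at z = 9.

entirely on top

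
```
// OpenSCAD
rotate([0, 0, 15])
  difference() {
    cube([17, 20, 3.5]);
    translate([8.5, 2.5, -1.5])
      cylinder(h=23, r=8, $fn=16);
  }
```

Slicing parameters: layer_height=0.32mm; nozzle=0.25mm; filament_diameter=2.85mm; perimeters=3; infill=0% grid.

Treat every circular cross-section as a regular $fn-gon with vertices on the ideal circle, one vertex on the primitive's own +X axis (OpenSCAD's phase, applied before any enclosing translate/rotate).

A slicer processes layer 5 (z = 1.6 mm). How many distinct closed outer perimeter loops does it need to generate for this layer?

At z = 1.6 mm: the cube is present — its section is the full 17×20 rectangle; the r=8 cylinder at (8.5, 2.5) gives a regular 16-gon of circumradius 8 (constant along its height); Subtracting the remaining from the first: starting from the 17×20 cube, the r=8 cylinder at (8.5, 2.5) partially overlaps it — only the 136.72 mm² overlap (of its 195.93 mm²) is removed, clipping the outline — 1 connected region; (rotated 15° about Z; rotation is an isometry so areas/perimeters/island counts are preserved). The result has 1 disconnected region.

1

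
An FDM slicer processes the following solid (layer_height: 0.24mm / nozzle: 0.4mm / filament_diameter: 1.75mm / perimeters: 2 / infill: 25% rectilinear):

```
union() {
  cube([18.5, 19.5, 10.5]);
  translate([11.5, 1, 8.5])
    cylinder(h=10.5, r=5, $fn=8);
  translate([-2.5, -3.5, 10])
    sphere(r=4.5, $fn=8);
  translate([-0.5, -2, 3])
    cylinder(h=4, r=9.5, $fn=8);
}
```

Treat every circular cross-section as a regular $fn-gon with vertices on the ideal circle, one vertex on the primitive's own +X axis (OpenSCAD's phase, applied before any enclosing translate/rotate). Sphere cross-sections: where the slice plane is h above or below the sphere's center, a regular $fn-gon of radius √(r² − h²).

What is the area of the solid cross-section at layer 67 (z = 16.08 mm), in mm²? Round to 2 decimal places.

70.71 mm²

At z = 16.08 mm: the cube is absent (z outside [0, 10.5]); the cylinder at (11.5, 1): section is a regular 8-gon, circumradius r=5 (area = (8/2)·5.000²·sin(360°/8) = 70.71 mm²); the sphere at (-2.5, -3.5) does not reach this height (|z−center|=6.080 > r=4.5); the cylinder at (-0.5, -2) is not intersected at this z (z outside [3, 7]); Taking the union: only the r=5 cylinder at (11.5, 1) is present, so the union is just that shape — area = 70.71 mm². Overall, the cross-section is a single solid region. Net area = 70.71 mm².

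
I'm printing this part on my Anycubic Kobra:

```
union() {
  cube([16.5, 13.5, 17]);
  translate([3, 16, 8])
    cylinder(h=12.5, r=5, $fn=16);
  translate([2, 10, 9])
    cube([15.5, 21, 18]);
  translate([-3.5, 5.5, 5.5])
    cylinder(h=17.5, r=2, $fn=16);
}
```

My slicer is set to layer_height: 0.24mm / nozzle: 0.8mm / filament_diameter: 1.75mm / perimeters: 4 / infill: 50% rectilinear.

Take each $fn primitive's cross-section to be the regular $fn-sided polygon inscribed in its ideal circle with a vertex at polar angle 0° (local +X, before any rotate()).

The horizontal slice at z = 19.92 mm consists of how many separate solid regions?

2

At z = 19.92 mm: the cube is absent (z outside [0, 17]); the r=5 cylinder at (3, 16) contributes a regular 16-gon of circumradius 5; the 15.5×21 cube at (2, 10) contributes its full rectangle; the r=2 cylinder at (-3.5, 5.5) contributes a regular 16-gon of circumradius 2; Merging all regions: the regions partially overlap (shared area 48.07 mm²), so overlapping operands fuse into one piece — 2 connected regions. The result has 2 disconnected regions.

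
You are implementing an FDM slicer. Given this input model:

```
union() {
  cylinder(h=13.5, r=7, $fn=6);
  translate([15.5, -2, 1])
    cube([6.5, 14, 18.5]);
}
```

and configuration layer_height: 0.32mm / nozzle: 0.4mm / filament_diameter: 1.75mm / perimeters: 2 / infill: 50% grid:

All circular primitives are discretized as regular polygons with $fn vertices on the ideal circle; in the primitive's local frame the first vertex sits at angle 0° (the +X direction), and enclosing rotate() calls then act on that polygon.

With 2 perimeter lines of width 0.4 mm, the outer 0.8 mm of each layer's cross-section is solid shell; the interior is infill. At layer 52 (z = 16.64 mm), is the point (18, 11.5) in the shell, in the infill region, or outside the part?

At z = 16.64 mm: the cylinder is not intersected at this z (z outside [0, 13.5]); the cube at (15.5, -2) (footprint 6.5×14) is included at this height; Combining (union): only the 6.5×14 cube at (15.5, -2) is present, so the union is just that shape — 1 connected region. Overall, the cross-section is a single solid region. The nearest boundary edge runs (22.00, 12.00)→(15.50, 12.00); distance from the point to it = 0.50 mm. The point is inside the cross-section, 0.50 mm from the nearest boundary — within the 0.8 mm shell band (2 × 0.4).

shell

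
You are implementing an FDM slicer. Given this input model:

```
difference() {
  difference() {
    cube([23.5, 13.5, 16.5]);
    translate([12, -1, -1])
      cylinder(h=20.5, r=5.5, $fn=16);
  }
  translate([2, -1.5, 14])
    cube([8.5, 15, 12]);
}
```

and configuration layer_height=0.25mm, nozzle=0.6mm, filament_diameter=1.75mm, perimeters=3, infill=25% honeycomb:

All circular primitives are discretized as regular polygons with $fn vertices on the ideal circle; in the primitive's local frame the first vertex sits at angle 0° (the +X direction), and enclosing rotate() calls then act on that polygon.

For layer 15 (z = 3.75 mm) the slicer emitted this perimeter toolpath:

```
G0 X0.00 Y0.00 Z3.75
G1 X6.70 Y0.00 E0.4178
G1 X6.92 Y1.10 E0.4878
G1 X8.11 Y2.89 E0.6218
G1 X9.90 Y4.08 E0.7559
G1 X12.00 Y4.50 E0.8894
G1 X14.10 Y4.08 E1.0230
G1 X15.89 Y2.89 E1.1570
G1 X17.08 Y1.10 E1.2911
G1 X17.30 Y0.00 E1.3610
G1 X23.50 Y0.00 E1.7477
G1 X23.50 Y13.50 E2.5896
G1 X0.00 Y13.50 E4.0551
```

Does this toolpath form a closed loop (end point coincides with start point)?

Start point (G0): (0.00, 0.00). End point (last G1): the path does not return to the start — open.

no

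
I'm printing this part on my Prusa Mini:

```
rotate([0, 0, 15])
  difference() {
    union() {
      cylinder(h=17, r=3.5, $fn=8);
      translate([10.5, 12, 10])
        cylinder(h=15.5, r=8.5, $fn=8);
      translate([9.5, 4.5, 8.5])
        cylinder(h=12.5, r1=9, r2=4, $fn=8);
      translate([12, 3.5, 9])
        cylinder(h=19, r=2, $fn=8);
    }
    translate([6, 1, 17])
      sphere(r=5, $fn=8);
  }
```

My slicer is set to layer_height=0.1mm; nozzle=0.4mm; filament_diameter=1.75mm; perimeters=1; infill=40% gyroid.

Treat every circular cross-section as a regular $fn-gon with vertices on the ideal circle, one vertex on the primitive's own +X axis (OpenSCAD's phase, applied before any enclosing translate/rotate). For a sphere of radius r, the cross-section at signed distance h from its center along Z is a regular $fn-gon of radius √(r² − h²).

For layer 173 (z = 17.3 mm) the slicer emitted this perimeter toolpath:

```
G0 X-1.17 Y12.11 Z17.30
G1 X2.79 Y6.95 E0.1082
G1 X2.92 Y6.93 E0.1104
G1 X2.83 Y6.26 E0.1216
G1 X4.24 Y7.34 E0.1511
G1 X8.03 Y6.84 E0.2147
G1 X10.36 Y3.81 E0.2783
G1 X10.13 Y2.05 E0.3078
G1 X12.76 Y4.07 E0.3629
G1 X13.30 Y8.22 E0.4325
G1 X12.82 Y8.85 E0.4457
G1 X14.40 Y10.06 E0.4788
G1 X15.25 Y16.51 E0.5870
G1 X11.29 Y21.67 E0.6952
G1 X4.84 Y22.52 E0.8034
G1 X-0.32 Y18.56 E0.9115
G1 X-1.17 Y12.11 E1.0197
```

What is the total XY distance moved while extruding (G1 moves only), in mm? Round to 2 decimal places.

Sum the Euclidean lengths of each G1 segment: total = 61.32 mm.

61.32 mm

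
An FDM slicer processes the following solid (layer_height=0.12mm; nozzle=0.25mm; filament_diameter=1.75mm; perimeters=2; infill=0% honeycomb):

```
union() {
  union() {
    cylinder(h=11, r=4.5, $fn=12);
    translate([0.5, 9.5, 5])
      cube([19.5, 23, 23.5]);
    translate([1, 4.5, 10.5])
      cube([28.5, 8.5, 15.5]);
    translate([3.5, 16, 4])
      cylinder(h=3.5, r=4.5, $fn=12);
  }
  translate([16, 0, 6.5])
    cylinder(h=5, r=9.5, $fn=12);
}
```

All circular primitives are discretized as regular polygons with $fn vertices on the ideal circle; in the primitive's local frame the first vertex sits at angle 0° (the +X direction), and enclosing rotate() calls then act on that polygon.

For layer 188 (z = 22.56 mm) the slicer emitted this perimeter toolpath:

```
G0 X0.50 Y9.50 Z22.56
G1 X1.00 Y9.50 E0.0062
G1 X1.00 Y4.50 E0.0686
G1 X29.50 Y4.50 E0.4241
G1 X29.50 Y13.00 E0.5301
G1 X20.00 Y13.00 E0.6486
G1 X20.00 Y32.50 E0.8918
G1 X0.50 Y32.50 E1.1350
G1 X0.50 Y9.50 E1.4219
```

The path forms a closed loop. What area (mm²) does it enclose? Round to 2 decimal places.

Apply the shoelace formula to the sequence of (X, Y) vertices; enclosed area = 624.25 mm².

624.25 mm²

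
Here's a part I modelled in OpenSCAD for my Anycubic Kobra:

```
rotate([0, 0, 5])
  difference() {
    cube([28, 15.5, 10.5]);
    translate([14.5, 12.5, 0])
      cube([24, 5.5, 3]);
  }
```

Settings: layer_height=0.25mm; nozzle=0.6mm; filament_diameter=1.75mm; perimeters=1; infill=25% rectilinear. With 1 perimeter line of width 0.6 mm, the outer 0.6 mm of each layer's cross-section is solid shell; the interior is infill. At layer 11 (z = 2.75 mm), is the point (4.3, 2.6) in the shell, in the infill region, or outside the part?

At z = 2.75 mm: the 28×15.5 cube contributes its full rectangle; the cube at (14.5, 12.5) is present — its section is the full 24×5.5 rectangle; After the difference (first − rest): starting from the 28×15.5 cube, the 24×5.5 cube at (14.5, 12.5) partially overlaps it — only the 40.50 mm² overlap (of its 132.00 mm²) is removed, clipping the outline — 1 connected region; (rotated 5° about Z; rotation is an isometry so areas/perimeters/island counts are preserved). Overall, the cross-section is a single solid region. Undo the 5° rotation: the query point maps to (4.510, 2.215) in the un-rotated model frame. The nearest boundary edge runs (28.00, 0.00)→(0.00, 0.00); distance from the point to it = 2.22 mm. The point is inside the cross-section and 2.22 mm from the nearest boundary — more than the 0.6 mm shell width (1 × 0.6), so it's in the infill interior.

infill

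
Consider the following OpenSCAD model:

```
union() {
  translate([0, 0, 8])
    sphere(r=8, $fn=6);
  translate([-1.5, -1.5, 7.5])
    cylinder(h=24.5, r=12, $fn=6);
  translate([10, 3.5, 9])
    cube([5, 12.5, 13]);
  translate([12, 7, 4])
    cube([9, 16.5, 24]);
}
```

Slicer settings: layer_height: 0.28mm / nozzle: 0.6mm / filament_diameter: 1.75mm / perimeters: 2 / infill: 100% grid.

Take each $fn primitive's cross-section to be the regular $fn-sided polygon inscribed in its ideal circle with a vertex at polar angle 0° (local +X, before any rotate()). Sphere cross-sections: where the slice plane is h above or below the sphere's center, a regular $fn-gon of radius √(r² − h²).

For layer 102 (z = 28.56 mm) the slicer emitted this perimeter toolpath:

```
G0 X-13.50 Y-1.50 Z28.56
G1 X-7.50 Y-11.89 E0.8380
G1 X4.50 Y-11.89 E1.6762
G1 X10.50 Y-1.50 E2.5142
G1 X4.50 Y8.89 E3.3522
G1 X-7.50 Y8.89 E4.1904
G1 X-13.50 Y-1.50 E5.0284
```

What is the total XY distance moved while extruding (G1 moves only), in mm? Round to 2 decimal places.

Sum the Euclidean lengths of each G1 segment: total = 71.99 mm.

71.99 mm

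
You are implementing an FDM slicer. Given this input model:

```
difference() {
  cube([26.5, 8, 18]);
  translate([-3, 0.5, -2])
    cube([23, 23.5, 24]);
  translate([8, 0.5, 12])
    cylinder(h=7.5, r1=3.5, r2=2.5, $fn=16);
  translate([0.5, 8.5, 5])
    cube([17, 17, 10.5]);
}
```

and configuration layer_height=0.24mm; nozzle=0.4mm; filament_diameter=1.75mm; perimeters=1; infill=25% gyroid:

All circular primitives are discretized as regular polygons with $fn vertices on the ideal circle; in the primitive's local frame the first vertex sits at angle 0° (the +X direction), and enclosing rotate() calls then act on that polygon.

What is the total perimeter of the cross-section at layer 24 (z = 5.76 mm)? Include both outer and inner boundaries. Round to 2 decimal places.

69.00 mm

At z = 5.76 mm: the cube is present — its section is the full 26.5×8 rectangle (perimeter 69.00 mm); the cube at (-3, 0.5) (footprint 23×23.5) is included at this height (perimeter 93.00 mm); the cone at (8, 0.5) is absent (z outside [12, 19.5]); the cube at (0.5, 8.5) is present — its section is the full 17×17 rectangle (perimeter 68.00 mm); Subtracting the remaining from the first: starting from the 26.5×8 cube, the 23×23.5 cube at (-3, 0.5) partially overlaps it — only the 150.00 mm² overlap (of its 540.50 mm²) is removed, clipping the outline; the 17×17 cube at (0.5, 8.5) misses the remaining region (no effect) — boundary = 69.00 mm. Overall, the cross-section is a single solid region. Total boundary length (outer) = 69.00 mm.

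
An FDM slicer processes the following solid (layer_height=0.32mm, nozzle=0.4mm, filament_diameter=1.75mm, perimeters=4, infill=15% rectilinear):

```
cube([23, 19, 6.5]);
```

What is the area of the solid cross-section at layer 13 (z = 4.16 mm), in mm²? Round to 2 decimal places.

437.00 mm²

At z = 4.16 mm: the cube (footprint 23×19) is included at this height (area 437.00 mm²). Overall, the cross-section is a single solid region. Net area = 437.00 mm².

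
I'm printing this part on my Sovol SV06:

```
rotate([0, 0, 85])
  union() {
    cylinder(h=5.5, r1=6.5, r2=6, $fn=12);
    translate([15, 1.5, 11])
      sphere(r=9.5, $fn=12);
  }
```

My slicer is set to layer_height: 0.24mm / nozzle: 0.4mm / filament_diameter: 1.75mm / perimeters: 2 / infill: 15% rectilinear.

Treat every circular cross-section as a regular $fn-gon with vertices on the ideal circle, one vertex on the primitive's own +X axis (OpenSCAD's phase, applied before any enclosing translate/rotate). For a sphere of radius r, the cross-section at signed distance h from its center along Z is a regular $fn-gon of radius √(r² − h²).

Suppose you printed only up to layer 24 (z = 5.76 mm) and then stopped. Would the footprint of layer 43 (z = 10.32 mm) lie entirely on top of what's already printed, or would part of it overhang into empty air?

Compare the two slices. At z = 5.76: the cone is absent (z outside [0, 5.5]); the r=9.5 sphere at (15, 1.5) contributes a regular 12-gon of circumradius √(9.5²−5.24²) = 7.924 (area = (12/2)·7.924²·sin(360°/12) = 188.38 mm²); Combining (union): only the r=9.5 sphere at (15, 1.5) is present, so the union is just that shape — area = 188.38 mm²; (whole slice rotated 85° about Z — lengths, areas and connectivity unchanged). At z = 10.32: the cone does not reach this height (z outside [0, 5.5]); the r=9.5 sphere at (15, 1.5) slices to a regular 12-gon of circumradius 9.476 (√(r²−h²) with h=0.68 from center) (area = (12/2)·9.476²·sin(360°/12) = 269.36 mm²); Combining (union): only the r=9.5 sphere at (15, 1.5) is present, so the union is just that shape — area = 269.36 mm²; (rotated 85° about Z; rotation is an isometry so areas/perimeters/island counts are preserved). Checking containment: at z = 10.32 the cross-section extends beyond the z = 5.76 cross-section by about 80.99 mm².

part overhangs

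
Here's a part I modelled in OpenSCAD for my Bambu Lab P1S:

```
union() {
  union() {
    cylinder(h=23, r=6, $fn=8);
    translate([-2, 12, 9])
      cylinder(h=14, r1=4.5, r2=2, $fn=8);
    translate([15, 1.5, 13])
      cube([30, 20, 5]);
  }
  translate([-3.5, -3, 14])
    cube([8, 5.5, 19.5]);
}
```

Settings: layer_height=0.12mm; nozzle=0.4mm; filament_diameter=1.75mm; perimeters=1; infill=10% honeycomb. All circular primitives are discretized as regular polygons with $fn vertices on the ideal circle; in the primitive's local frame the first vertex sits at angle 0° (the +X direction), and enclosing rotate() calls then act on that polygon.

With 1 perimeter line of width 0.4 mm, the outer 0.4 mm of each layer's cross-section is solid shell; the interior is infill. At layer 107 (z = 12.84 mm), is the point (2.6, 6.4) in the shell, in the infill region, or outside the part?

At z = 12.84 mm: the r=6 cylinder gives a regular 8-gon of circumradius 6 (constant along its height); the cone at (-2, 12): at t=0.274 of its height the radius interpolates to r₁+(r₂−r₁)t = 3.814, giving a regular 8-gon of that circumradius; the cube at (15, 1.5) does not reach this height (z outside [13, 18]); Taking the union: the 2 present regions are separate (no shared area or edge), so areas and boundary lengths simply add and each stays a separate island — 2 connected regions; the cube at (-3.5, -3) does not reach this height (z outside [14, 33.5]); Taking the union: only the result so far is present, so the union is just that shape — 2 connected regions. Overall, the cross-section has 2 separate islands. The nearest boundary edge runs (0.00, 6.00)→(4.24, 4.24); distance from the point to it = 1.36 mm. The point is not inside any of the regions above, so it lies outside the cross-section (1.36 mm from the nearest boundary).

outside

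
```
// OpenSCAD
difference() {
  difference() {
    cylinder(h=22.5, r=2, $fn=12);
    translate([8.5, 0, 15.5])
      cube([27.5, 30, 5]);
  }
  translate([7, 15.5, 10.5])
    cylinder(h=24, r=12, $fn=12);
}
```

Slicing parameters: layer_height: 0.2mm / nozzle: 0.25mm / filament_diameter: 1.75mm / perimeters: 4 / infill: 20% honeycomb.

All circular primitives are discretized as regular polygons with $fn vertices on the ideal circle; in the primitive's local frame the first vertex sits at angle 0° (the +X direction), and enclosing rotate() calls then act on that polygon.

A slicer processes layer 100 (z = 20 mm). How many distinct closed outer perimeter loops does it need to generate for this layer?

1

At z = 20 mm: the r=2 cylinder gives a regular 12-gon of circumradius 2 (constant along its height); the cube at (8.5, 0) is present — its section is the full 27.5×30 rectangle; Taking the first minus the rest: starting from the r=2 cylinder, the 27.5×30 cube at (8.5, 0) misses the remaining region (no effect) — 1 connected region; the r=12 cylinder at (7, 15.5) gives a regular 12-gon of circumradius 12 (constant along its height); Taking the first minus the rest: starting from that combined region, the r=12 cylinder at (7, 15.5) misses the remaining region (no effect) — 1 connected region. The result has 1 disconnected region.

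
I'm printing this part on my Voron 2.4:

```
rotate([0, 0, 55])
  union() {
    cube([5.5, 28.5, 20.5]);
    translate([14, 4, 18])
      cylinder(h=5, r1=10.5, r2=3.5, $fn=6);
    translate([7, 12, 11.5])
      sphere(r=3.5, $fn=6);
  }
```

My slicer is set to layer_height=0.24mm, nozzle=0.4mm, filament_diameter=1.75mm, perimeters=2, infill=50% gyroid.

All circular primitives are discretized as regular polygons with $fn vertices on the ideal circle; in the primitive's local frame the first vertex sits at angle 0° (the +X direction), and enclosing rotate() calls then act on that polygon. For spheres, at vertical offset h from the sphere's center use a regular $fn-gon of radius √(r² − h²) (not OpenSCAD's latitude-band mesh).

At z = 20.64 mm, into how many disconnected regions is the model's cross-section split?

1

At z = 20.64 mm: the cube is not intersected at this z (z outside [0, 20.5]); the cone at (14, 4) contributes a regular 6-gon of circumradius 6.804 (interpolated between r1=10.5 and r2=3.5 at t=0.528); the sphere at (7, 12) is not intersected at this z (|z−center|=9.140 > r=3.5); Taking the union: only the cone at (14, 4) is present, so the union is just that shape — 1 connected region; (whole slice rotated 55° about Z — lengths, areas and connectivity unchanged). The result has 1 disconnected region.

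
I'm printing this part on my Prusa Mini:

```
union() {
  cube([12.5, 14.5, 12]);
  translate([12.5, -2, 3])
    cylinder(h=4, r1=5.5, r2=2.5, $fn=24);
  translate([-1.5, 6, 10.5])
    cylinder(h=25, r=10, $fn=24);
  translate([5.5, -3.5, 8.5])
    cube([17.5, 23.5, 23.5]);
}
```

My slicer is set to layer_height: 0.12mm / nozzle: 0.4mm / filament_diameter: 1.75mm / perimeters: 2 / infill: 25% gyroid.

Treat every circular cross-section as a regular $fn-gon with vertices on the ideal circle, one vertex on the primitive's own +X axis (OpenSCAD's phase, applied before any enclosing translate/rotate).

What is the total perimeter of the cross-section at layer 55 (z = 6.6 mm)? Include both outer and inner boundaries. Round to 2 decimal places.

66.63 mm

At z = 6.6 mm: the cube (footprint 12.5×14.5) is included at this height (perimeter 54.00 mm); the cone at (12.5, -2) (r1=5.5→r2=2.5) has section circumradius 2.800 here — a regular 24-gon (perimeter = 2·24·2.800·sin(180°/24) = 17.54 mm); the cylinder at (-1.5, 6) does not reach this height (z outside [10.5, 35.5]); the cube at (5.5, -3.5) is absent (z outside [8.5, 32]); Merging all regions: the regions partially overlap (shared area 1.04 mm²), so the edge portions inside another operand are dropped and the merged outline is re-measured after clipping — boundary = 66.63 mm. Overall, the cross-section is a single solid region. Total boundary length (outer) = 66.63 mm.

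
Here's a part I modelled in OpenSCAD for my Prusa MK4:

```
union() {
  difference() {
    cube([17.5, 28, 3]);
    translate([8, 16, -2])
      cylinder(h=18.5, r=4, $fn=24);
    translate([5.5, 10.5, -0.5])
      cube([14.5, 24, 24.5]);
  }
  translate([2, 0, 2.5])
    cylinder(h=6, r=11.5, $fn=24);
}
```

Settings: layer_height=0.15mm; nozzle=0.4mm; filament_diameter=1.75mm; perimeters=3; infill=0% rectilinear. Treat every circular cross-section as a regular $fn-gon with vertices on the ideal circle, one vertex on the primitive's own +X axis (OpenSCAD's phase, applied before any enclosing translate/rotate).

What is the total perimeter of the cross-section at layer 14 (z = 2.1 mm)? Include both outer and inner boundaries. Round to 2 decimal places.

91.93 mm

At z = 2.1 mm: the cube is present — its section is the full 17.5×28 rectangle (perimeter 91.00 mm); the cylinder at (8, 16): section is a regular 24-gon, circumradius r=4 (perimeter = 2·24·4.000·sin(180°/24) = 25.06 mm); the 14.5×24 cube at (5.5, 10.5) contributes its full rectangle (perimeter 77.00 mm); After the difference (first − rest): starting from the 17.5×28 cube, the r=4 cylinder at (8, 16) lies wholly inside it (removes its full 49.69 mm² and its 25.06 mm outline becomes a hole wall); the 14.5×24 cube at (5.5, 10.5) partially overlaps it — only the 166.67 mm² overlap (of its 348.00 mm²) is removed, clipping the outline — boundary = 91.93 mm; the cylinder at (2, 0) is not intersected at this z (z outside [2.5, 8.5]); Taking the union: only that combined region is present, so the union is just that shape — boundary = 91.93 mm. Overall, the cross-section is a single solid region. Total boundary length (outer) = 91.93 mm.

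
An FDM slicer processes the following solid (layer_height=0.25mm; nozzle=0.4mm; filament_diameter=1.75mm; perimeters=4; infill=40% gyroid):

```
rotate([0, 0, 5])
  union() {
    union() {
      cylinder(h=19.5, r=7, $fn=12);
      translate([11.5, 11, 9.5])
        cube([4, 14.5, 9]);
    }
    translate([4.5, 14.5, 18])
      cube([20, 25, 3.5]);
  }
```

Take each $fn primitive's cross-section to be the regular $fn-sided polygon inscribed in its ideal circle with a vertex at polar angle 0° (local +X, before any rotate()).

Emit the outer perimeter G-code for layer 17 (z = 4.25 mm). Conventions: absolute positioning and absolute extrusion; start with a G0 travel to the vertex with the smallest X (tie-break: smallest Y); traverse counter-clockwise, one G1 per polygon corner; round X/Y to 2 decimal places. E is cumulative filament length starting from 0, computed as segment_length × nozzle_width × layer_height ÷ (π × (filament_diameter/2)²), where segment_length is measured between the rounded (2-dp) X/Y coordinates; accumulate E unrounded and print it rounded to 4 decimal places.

G0 X-6.97 Y-0.61 Z4.25
G1 X-5.73 Y-4.02 E0.1509
G1 X-2.96 Y-6.34 E0.3011
G1 X0.61 Y-6.97 E0.4518
G1 X4.02 Y-5.73 E0.6026
G1 X6.34 Y-2.96 E0.7529
G1 X6.97 Y0.61 E0.9036
G1 X5.73 Y4.02 E1.0544
G1 X2.96 Y6.34 E1.2047
G1 X-0.61 Y6.97 E1.3554
G1 X-4.02 Y5.73 E1.5062
G1 X-6.34 Y2.96 E1.6564
G1 X-6.97 Y-0.61 E1.8072

At z = 4.25 mm: the cylinder: section is a regular 12-gon, circumradius r=7; the cube at (11.5, 11) does not reach this height (z outside [9.5, 18.5]); Combining (union): only the r=7 cylinder is present, so the union is just that shape — 1 connected region; the cube at (4.5, 14.5) does not reach this height (z outside [18, 21.5]); Combining (union): only the result so far is present, so the union is just that shape — 1 connected region; (rotated 5° about Z; rotation is an isometry so areas/perimeters/island counts are preserved). The outline is a single polygon with 12 vertices. Extrusion per mm of travel: 0.4 × 0.25 / (π × 0.875²) = 0.041575. Accumulating E over each segment gives final E = 1.8072.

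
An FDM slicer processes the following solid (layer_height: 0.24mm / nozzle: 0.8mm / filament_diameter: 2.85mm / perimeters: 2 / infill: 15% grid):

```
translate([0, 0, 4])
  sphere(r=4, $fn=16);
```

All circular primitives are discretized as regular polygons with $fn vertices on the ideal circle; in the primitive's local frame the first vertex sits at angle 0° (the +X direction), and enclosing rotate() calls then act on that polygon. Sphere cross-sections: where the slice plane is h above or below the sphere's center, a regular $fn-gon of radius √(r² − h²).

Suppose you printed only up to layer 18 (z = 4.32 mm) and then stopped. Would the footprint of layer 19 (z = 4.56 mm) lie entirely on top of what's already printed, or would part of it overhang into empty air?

entirely on top

Compare the two slices. At z = 4.32: the r=4 sphere contributes a regular 16-gon of circumradius √(4²−0.32²) = 3.987 (area = (16/2)·3.987²·sin(360°/16) = 48.67 mm²). At z = 4.56: the r=4 sphere slices to a regular 16-gon of circumradius 3.961 (√(r²−h²) with h=0.56 from center) (area = (16/2)·3.961²·sin(360°/16) = 48.02 mm²). Checking containment: the cross-section at z = 4.56 is a subset of the cross-section at z = 4.32.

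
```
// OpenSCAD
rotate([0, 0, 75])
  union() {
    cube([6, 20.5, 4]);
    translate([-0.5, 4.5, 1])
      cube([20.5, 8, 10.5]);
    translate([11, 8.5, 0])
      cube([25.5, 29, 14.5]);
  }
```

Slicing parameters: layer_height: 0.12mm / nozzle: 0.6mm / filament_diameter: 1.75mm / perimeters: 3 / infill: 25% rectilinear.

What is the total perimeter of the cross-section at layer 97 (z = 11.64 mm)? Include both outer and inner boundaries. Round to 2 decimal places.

109.00 mm

At z = 11.64 mm: the cube does not reach this height (z outside [0, 4]); the cube at (-0.5, 4.5) is absent (z outside [1, 11.5]); the cube at (11, 8.5) (footprint 25.5×29) is included at this height (perimeter 109.00 mm); Combining (union): only the 25.5×29 cube at (11, 8.5) is present, so the union is just that shape — boundary = 109.00 mm; (whole slice rotated 75° about Z — lengths, areas and connectivity unchanged). Overall, the cross-section is a single solid region. Total boundary length (outer) = 109.00 mm.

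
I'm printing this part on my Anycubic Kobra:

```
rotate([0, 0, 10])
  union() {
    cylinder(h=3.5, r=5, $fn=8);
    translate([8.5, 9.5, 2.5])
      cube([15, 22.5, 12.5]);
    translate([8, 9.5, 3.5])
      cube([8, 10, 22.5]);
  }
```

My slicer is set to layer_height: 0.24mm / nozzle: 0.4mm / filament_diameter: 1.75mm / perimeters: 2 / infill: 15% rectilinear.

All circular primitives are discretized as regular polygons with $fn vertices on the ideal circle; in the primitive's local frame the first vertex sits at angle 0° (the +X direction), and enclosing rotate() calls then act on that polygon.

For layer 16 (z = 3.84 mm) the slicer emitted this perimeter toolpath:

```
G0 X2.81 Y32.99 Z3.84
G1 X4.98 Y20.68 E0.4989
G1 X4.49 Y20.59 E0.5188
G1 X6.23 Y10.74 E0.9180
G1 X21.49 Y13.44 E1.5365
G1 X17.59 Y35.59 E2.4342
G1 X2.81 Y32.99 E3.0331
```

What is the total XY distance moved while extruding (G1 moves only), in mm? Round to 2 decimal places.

Sum the Euclidean lengths of each G1 segment: total = 76.00 mm.

76.00 mm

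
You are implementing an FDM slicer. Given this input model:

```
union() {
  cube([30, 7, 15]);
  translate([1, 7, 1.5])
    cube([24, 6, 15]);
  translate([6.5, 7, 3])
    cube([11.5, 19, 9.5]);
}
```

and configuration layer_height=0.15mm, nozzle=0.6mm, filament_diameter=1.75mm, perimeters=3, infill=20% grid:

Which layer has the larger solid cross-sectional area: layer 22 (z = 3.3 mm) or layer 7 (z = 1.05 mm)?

Layer 22 (z = 3.3): the cube is present — its section is the full 30×7 rectangle (area 210.00 mm²); the 24×6 cube at (1, 7) contributes its full rectangle (area 144.00 mm²); the cube at (6.5, 7) (footprint 11.5×19) is included at this height (area 218.50 mm²); Merging all regions: the regions partially overlap — summed areas 572.50 mm² minus the doubly-counted overlap 69.00 mm² gives 503.50 mm² — area = 503.50 mm². So its area = 503.50 mm². Layer 7 (z = 1.05): the 30×7 cube contributes its full rectangle (area 210.00 mm²); the cube at (1, 7) is not intersected at this z (z outside [1.5, 16.5]); the cube at (6.5, 7) is not intersected at this z (z outside [3, 12.5]); Merging all regions: only the 30×7 cube is present, so the union is just that shape — area = 210.00 mm². So its area = 210.00 mm². Layer 22 is larger (503.50 vs 210.00 mm²).

layer 22 (z = 3.3 mm)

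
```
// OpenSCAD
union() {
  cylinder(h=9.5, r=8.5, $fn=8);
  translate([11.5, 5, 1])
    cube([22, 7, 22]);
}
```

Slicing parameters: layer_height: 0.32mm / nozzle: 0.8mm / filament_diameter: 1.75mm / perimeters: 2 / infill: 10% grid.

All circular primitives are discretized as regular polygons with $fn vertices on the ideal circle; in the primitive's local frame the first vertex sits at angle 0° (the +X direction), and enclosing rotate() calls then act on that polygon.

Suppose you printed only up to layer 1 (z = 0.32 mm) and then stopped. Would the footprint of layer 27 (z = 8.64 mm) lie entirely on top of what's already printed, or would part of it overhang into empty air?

Compare the two slices. At z = 0.32: the cylinder: section is a regular 8-gon, circumradius r=8.5 (area = (8/2)·8.500²·sin(360°/8) = 204.35 mm²); the cube at (11.5, 5) is not intersected at this z (z outside [1, 23]); Combining (union): only the r=8.5 cylinder is present, so the union is just that shape — area = 204.35 mm². At z = 8.64: the r=8.5 cylinder gives a regular 8-gon of circumradius 8.5 (constant along its height) (area = (8/2)·8.500²·sin(360°/8) = 204.35 mm²); the cube at (11.5, 5) is present — its section is the full 22×7 rectangle (area 154.00 mm²); Taking the union: the 2 present regions are separate (no shared area or edge), so areas and boundary lengths simply add and each stays a separate island — area = 358.35 mm². Checking containment: at z = 8.64 the cross-section extends beyond the z = 0.32 cross-section by about 154.00 mm².

part overhangs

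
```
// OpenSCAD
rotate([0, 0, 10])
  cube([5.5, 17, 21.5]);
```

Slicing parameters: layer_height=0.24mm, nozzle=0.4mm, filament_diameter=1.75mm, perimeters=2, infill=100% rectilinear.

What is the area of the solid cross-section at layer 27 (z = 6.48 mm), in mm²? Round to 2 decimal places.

93.50 mm²

At z = 6.48 mm: the cube is present — its section is the full 5.5×17 rectangle (area 93.50 mm²); (whole slice rotated 10° about Z — lengths, areas and connectivity unchanged). Overall, the cross-section is a single solid region. Net area = 93.50 mm².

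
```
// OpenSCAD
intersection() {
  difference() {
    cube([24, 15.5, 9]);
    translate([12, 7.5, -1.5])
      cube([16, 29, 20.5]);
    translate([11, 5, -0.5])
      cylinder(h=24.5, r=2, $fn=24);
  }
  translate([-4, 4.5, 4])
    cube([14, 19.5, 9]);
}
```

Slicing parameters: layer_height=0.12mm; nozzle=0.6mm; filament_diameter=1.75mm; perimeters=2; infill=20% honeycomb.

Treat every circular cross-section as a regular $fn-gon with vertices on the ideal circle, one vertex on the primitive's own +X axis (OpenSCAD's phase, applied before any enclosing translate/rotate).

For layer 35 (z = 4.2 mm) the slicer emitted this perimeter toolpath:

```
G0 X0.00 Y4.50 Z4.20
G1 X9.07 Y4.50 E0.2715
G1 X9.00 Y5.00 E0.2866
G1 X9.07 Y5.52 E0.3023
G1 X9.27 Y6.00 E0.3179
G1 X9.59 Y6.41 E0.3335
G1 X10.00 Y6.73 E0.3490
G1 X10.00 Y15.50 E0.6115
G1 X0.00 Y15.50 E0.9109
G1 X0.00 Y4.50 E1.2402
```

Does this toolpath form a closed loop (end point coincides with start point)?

Start point (G0): (0.00, 4.50). End point (last G1): the path returns to the start — closed.

yes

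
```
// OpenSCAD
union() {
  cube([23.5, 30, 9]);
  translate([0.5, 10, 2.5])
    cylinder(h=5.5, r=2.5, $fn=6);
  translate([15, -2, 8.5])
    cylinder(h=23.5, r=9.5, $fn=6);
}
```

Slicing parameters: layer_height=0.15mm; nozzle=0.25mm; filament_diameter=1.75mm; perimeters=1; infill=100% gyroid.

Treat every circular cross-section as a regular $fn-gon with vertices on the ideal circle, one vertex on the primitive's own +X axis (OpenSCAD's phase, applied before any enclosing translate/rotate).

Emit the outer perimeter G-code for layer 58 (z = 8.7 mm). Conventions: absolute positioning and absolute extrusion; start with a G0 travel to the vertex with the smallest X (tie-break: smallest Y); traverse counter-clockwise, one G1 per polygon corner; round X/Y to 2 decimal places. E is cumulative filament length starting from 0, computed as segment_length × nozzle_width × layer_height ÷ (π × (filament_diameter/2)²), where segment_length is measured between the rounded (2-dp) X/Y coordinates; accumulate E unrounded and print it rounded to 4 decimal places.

G0 X0.00 Y0.00 Z8.70
G1 X6.65 Y0.00 E0.1037
G1 X5.50 Y-2.00 E0.1396
G1 X10.25 Y-10.23 E0.2878
G1 X19.75 Y-10.23 E0.4359
G1 X24.50 Y-2.00 E0.5841
G1 X23.35 Y0.00 E0.6200
G1 X23.50 Y0.00 E0.6224
G1 X23.50 Y30.00 E1.0901
G1 X0.00 Y30.00 E1.4565
G1 X0.00 Y0.00 E1.9242

At z = 8.7 mm: the 23.5×30 cube contributes its full rectangle; the cylinder at (0.5, 10) is absent (z outside [2.5, 8]); the r=9.5 cylinder at (15, -2) contributes a regular 6-gon of circumradius 9.5; Combining (union): the regions partially overlap (shared area 81.55 mm²), so overlapping operands fuse into one piece — 1 connected region. The outline is a single polygon with 10 vertices. Extrusion per mm of travel: 0.25 × 0.15 / (π × 0.875²) = 0.015591. Accumulating E over each segment gives final E = 1.9242.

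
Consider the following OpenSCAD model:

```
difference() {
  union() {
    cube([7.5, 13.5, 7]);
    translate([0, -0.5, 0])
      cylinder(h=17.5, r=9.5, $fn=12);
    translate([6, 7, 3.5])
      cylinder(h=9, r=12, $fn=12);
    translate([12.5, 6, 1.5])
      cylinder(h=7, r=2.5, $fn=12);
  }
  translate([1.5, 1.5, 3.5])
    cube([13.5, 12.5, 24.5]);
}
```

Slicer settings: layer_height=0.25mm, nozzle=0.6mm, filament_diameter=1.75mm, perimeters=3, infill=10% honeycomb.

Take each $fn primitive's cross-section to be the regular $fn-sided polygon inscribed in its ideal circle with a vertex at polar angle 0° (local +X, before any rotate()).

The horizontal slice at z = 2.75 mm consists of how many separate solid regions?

2

At z = 2.75 mm: the 7.5×13.5 cube contributes its full rectangle; the r=9.5 cylinder at (0, -0.5) contributes a regular 12-gon of circumradius 9.5; the cylinder at (6, 7) is not intersected at this z (z outside [3.5, 12.5]); the cylinder at (12.5, 6): section is a regular 12-gon, circumradius r=2.5; Combining (union): the regions partially overlap (shared area 57.20 mm²), so overlapping operands fuse into one piece — 2 connected regions; the cube at (1.5, 1.5) does not reach this height (z outside [3.5, 28]); After the difference (first − rest): none of the subtracted shapes is present at this height, so the result so far is unchanged — 2 connected regions. The result has 2 disconnected regions.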